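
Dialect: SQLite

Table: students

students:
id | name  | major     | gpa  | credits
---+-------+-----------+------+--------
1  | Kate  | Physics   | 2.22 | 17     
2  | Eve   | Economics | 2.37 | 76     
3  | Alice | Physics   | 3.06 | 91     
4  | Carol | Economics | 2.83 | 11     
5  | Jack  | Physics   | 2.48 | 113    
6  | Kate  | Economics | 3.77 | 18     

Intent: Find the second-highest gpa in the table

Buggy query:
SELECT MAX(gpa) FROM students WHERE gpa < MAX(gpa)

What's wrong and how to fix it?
Bug: MAX(gpa) on the right of the comparison is an aggregate-in-WHERE error

Fix: Compute the overall MAX in a subquery, then take MAX of rows below it

Corrected query:
SELECT MAX(gpa) FROM students WHERE gpa < (SELECT MAX(gpa) FROM students)

Result:
MAX(gpa)
--------
3.06    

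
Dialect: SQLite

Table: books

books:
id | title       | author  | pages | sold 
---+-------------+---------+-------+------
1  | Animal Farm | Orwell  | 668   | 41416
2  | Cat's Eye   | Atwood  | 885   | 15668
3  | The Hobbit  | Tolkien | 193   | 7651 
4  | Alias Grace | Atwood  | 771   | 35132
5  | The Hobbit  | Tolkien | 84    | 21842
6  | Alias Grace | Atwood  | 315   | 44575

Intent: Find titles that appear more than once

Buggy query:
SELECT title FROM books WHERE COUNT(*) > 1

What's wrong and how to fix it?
Bug: WHERE can't reference COUNT(*); aggregates are computed after WHERE

Fix: GROUP BY title, then filter groups with HAVING COUNT(*) > 1

Corrected query:
SELECT title FROM books GROUP BY title HAVING COUNT(*) > 1

Result:
title      
-----------
Alias Grace
The Hobbit 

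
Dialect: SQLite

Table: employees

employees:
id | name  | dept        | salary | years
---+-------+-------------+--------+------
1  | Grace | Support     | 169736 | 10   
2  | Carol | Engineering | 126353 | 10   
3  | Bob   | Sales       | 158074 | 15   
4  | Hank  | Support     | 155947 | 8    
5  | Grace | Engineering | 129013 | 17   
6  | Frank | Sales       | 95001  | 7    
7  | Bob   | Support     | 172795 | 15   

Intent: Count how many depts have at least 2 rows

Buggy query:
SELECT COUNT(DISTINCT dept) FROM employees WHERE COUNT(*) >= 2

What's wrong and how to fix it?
Bug: WHERE filters individual rows, not groups, so a group-level COUNT is invalid there

Fix: Use a subquery that GROUPs and filters with HAVING, then count its rows

Corrected query:
SELECT COUNT(*) FROM (SELECT dept FROM employees GROUP BY dept HAVING COUNT(*) >= 2)

Result:
COUNT(*)
--------
3       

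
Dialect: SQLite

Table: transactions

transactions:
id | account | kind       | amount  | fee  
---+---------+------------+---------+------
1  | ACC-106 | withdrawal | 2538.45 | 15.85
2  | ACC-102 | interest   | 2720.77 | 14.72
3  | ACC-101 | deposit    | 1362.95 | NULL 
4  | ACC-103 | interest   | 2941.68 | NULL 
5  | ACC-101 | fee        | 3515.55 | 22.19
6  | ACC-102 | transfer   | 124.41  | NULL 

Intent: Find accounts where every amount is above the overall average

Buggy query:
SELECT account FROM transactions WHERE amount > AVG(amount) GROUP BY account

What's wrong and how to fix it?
Bug: WHERE evaluates per row before aggregation, so AVG() is unavailable

Fix: Use a subquery for AVG and a HAVING MIN(...) filter so the condition holds for every row in the group

Corrected query:
SELECT account FROM transactions GROUP BY account HAVING MIN(amount) > (SELECT AVG(amount) FROM transactions)

Result:
account
-------
ACC-103
ACC-106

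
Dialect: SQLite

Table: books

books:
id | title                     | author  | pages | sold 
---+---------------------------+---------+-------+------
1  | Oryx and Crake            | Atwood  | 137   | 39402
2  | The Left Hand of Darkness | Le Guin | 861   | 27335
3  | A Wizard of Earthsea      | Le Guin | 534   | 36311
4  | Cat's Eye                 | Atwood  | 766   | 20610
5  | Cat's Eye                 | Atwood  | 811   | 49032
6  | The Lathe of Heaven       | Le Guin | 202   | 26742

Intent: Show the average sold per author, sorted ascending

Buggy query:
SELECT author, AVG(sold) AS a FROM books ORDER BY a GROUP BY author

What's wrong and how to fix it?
Bug: GROUP BY must precede ORDER BY

Fix: Reorder: SELECT … FROM … GROUP BY … ORDER BY …

Corrected query:
SELECT author, AVG(sold) AS a FROM books GROUP BY author ORDER BY a

Result:
author  | a           
--------+-------------
Le Guin | 30129.333333
Atwood  | 36348       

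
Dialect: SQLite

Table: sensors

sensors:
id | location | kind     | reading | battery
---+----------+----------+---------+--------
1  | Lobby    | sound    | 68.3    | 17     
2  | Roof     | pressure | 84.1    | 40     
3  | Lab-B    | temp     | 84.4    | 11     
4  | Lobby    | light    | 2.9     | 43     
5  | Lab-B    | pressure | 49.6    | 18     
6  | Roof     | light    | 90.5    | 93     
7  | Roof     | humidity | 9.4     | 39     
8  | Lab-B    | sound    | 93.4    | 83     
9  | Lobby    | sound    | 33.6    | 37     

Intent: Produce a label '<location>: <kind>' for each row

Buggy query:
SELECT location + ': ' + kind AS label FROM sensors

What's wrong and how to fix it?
Bug: SQLite uses || for string concatenation; + coerces text to numbers (yielding 0)

Fix: Replace + with || to concatenate text

Corrected query:
SELECT location || ': ' || kind AS label FROM sensors

Result:
label          
---------------
Lobby: sound   
Roof: pressure 
Lab-B: temp    
Lobby: light   
Lab-B: pressure
Roof: light    
Roof: humidity 
Lab-B: sound   
Lobby: sound   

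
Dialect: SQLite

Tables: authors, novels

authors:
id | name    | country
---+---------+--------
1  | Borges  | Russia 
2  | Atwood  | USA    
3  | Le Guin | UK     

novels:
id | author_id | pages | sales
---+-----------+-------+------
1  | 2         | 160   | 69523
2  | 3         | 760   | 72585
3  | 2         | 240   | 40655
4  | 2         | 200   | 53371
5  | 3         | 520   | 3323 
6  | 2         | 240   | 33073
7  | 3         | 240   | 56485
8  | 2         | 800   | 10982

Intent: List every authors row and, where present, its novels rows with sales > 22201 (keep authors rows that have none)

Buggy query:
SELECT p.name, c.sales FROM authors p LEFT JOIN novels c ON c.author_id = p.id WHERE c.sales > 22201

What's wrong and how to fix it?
Bug: A WHERE condition on the right-hand table after LEFT JOIN drops unmatched parents

Fix: Move the right-table condition into the ON clause so unmatched parents are kept

Corrected query:
SELECT p.name, c.sales FROM authors p LEFT JOIN novels c ON c.author_id = p.id AND c.sales > 22201

Result:
name    | sales
--------+------
Borges  | NULL 
Atwood  | 33073
Atwood  | 40655
Atwood  | 53371
Atwood  | 69523
Le Guin | 56485
Le Guin | 72585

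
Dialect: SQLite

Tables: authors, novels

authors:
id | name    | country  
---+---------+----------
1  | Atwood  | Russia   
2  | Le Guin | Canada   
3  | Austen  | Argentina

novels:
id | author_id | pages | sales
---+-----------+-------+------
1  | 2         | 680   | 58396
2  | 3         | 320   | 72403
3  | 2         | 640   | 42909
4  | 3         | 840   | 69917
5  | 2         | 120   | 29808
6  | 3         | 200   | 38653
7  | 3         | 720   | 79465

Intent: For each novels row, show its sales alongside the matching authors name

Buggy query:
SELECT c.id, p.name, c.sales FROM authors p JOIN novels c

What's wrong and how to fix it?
Bug: Missing join condition: each novels row is matched to all authors rows instead of just its own

Fix: Add ON c.author_id = p.id to the JOIN

Corrected query:
SELECT c.id, p.name, c.sales FROM authors p JOIN novels c ON c.author_id = p.id

Result:
id | name    | sales
---+---------+------
1  | Le Guin | 58396
2  | Austen  | 72403
3  | Le Guin | 42909
4  | Austen  | 69917
5  | Le Guin | 29808
6  | Austen  | 38653
7  | Austen  | 79465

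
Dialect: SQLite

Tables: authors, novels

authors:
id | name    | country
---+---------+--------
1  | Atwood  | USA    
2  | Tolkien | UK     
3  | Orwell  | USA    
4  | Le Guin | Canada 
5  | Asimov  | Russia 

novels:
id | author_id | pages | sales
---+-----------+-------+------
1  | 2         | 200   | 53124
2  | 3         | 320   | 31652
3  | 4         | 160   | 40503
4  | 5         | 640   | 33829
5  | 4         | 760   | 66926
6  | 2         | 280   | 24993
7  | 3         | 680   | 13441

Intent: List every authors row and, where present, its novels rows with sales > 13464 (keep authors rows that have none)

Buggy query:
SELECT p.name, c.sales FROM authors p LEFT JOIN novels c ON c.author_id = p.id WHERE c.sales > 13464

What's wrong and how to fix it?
Bug: Filtering c.sales in WHERE discards the NULL rows produced by LEFT JOIN, turning it into an inner join

Fix: Put 'c.sales > 13464' in the JOIN's ON clause instead of WHERE

Corrected query:
SELECT p.name, c.sales FROM authors p LEFT JOIN novels c ON c.author_id = p.id AND c.sales > 13464

Result:
name    | sales
--------+------
Atwood  | NULL 
Tolkien | 24993
Tolkien | 53124
Orwell  | 31652
Le Guin | 40503
Le Guin | 66926
Asimov  | 33829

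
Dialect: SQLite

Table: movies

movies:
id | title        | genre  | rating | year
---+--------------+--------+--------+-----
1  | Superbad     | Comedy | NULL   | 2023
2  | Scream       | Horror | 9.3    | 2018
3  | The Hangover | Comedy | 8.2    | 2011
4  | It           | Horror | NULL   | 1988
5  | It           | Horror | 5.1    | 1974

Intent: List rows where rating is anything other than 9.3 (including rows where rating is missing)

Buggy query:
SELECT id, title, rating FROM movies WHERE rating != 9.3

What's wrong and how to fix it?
Bug: Inequality against NULL is unknown, not true; rows with NULL are dropped

Fix: Add an explicit OR rating IS NULL to include the missing-value rows

Corrected query:
SELECT id, title, rating FROM movies WHERE rating != 9.3 OR rating IS NULL

Result:
id | title        | rating
---+--------------+-------
1  | Superbad     | NULL  
3  | The Hangover | 8.2   
4  | It           | NULL  
5  | It           | 5.1   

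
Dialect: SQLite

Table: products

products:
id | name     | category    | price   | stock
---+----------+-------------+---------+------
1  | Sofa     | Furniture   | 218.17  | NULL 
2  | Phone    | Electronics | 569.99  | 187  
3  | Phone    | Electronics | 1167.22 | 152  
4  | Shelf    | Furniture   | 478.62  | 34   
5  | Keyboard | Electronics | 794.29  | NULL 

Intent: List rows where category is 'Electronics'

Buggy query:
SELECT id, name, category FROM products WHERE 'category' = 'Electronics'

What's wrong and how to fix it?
Bug: 'category' in single quotes is a string literal, not the column; the comparison is literal-vs-literal and never true

Fix: Remove the quotes around the column name (or use double quotes for an identifier)

Corrected query:
SELECT id, name, category FROM products WHERE category = 'Electronics'

Result:
id | name     | category   
---+----------+------------
2  | Phone    | Electronics
3  | Phone    | Electronics
5  | Keyboard | Electronics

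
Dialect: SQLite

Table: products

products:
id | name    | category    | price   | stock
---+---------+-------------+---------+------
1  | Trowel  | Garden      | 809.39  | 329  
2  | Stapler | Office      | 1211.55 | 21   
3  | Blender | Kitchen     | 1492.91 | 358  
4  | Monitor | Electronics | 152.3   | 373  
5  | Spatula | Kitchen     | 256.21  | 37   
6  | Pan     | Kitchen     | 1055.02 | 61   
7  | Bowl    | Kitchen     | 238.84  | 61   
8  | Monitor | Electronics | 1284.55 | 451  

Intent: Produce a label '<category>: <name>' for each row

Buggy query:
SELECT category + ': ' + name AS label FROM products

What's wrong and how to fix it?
Bug: SQLite uses || for string concatenation; + coerces text to numbers (yielding 0)

Fix: Replace + with || to concatenate text

Corrected query:
SELECT category || ': ' || name AS label FROM products

Result:
label               
--------------------
Garden: Trowel      
Office: Stapler     
Kitchen: Blender    
Electronics: Monitor
Kitchen: Spatula    
Kitchen: Pan        
Kitchen: Bowl       
Electronics: Monitor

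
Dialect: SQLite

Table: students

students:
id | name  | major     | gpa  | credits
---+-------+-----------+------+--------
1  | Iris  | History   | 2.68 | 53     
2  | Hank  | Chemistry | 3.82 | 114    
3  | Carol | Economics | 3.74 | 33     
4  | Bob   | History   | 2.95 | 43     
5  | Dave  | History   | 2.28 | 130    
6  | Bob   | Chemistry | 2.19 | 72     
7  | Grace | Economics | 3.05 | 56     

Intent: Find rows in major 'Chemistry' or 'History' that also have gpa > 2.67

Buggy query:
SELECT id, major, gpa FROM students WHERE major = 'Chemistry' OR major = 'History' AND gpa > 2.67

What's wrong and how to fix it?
Bug: Without parentheses, AND is evaluated before OR, so the gpa filter only applies to the 'History' branch

Fix: Group the OR with parentheses (or use IN), then AND the threshold

Corrected query:
SELECT id, major, gpa FROM students WHERE (major = 'Chemistry' OR major = 'History') AND gpa > 2.67

Result:
id | major     | gpa 
---+-----------+-----
1  | History   | 2.68
2  | Chemistry | 3.82
4  | History   | 2.95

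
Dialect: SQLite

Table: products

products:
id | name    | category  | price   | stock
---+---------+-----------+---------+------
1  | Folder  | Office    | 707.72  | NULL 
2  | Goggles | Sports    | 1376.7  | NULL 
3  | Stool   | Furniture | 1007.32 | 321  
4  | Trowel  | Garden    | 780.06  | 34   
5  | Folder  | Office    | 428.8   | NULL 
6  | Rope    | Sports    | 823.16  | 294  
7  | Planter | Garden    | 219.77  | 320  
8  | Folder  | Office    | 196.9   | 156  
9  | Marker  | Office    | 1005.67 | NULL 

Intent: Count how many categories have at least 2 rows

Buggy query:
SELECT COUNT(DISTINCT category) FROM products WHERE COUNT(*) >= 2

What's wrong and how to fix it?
Bug: COUNT(*) cannot appear in WHERE; the per-group count doesn't exist yet

Fix: Group first with HAVING COUNT(*) >= 2, then COUNT the resulting groups

Corrected query:
SELECT COUNT(*) FROM (SELECT category FROM products GROUP BY category HAVING COUNT(*) >= 2)

Result:
COUNT(*)
--------
3       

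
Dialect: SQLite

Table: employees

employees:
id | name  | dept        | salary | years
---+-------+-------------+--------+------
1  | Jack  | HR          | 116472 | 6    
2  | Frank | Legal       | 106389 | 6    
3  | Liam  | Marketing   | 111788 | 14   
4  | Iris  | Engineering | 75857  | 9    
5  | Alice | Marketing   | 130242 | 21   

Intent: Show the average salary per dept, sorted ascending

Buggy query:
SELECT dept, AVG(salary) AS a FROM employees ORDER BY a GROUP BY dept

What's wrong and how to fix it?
Bug: ORDER BY appears before GROUP BY; SQL clause order requires GROUP BY first

Fix: Move ORDER BY to the end, after GROUP BY

Corrected query:
SELECT dept, AVG(salary) AS a FROM employees GROUP BY dept ORDER BY a

Result:
dept        | a     
------------+-------
Engineering | 75857 
Legal       | 106389
HR          | 116472
Marketing   | 121015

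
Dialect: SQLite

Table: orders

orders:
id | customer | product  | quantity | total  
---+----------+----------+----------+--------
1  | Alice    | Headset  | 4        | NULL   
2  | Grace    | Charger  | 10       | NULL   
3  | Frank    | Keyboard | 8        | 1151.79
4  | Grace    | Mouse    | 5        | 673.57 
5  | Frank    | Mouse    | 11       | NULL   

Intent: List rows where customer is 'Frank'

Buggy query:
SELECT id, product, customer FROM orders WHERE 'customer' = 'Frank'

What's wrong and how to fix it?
Bug: 'customer' in single quotes is a string literal, not the column; the comparison is literal-vs-literal and never true

Fix: Reference the column as customer without single quotes

Corrected query:
SELECT id, product, customer FROM orders WHERE customer = 'Frank'

Result:
id | product  | customer
---+----------+---------
3  | Keyboard | Frank   
5  | Mouse    | Frank   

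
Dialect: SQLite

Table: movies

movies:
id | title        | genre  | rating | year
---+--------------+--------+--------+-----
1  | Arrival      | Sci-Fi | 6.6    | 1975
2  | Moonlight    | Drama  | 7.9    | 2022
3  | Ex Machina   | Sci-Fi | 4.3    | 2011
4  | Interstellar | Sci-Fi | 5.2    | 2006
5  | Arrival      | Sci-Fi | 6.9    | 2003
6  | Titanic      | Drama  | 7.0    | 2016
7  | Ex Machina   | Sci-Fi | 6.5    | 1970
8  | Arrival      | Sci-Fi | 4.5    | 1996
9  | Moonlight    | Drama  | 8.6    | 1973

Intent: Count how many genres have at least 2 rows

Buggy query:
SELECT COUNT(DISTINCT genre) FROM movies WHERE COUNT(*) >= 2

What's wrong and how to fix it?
Bug: COUNT(*) cannot appear in WHERE; the per-group count doesn't exist yet

Fix: Use a subquery that GROUPs and filters with HAVING, then count its rows

Corrected query:
SELECT COUNT(*) FROM (SELECT genre FROM movies GROUP BY genre HAVING COUNT(*) >= 2)

Result:
COUNT(*)
--------
2       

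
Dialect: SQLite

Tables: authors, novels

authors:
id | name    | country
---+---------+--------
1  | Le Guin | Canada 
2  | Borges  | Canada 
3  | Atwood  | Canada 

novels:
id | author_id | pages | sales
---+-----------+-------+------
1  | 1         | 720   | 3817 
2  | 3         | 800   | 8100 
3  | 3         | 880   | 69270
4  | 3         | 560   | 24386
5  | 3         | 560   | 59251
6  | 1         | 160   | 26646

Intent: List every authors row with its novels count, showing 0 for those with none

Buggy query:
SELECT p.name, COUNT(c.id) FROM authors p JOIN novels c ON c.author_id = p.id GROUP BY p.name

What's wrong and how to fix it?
Bug: An inner join excludes parents with zero children

Fix: Use LEFT JOIN so parents without children still appear (COUNT(c.id) gives 0)

Corrected query:
SELECT p.name, COUNT(c.id) FROM authors p LEFT JOIN novels c ON c.author_id = p.id GROUP BY p.name

Result:
name    | COUNT(c.id)
--------+------------
Atwood  | 4          
Borges  | 0          
Le Guin | 2          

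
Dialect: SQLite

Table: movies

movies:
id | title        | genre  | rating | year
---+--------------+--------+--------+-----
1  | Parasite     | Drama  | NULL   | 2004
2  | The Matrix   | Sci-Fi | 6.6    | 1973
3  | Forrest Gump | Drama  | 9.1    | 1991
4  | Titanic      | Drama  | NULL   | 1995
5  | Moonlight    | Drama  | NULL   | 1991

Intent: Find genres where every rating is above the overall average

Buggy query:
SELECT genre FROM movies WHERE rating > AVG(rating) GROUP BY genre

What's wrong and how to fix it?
Bug: WHERE evaluates per row before aggregation, so AVG() is unavailable

Fix: Use a subquery for AVG and a HAVING MIN(...) filter so the condition holds for every row in the group

Corrected query:
SELECT genre FROM movies GROUP BY genre HAVING MIN(rating) > (SELECT AVG(rating) FROM movies)

Result:
genre
-----
Drama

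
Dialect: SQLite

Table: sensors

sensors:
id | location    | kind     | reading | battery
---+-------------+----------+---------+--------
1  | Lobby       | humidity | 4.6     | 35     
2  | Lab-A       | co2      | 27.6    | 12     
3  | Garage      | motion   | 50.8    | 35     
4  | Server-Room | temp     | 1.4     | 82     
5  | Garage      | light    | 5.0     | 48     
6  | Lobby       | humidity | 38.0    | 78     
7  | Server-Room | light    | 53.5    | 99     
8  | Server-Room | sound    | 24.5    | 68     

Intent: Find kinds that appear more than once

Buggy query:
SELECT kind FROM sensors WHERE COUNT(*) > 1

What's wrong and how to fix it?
Bug: COUNT(*) is an aggregate and cannot be used in WHERE

Fix: GROUP BY kind, then filter groups with HAVING COUNT(*) > 1

Corrected query:
SELECT kind FROM sensors GROUP BY kind HAVING COUNT(*) > 1

Result:
kind    
--------
humidity
light   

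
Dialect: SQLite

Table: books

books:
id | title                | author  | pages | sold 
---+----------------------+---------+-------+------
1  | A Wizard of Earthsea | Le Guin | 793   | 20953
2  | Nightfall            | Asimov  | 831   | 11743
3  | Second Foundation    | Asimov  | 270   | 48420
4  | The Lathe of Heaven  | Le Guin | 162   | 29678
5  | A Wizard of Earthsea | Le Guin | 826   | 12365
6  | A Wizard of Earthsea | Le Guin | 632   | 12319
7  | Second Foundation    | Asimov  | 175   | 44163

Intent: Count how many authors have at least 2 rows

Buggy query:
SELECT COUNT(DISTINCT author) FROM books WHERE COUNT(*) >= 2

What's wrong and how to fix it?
Bug: COUNT(*) cannot appear in WHERE; the per-group count doesn't exist yet

Fix: Group first with HAVING COUNT(*) >= 2, then COUNT the resulting groups

Corrected query:
SELECT COUNT(*) FROM (SELECT author FROM books GROUP BY author HAVING COUNT(*) >= 2)

Result:
COUNT(*)
--------
2       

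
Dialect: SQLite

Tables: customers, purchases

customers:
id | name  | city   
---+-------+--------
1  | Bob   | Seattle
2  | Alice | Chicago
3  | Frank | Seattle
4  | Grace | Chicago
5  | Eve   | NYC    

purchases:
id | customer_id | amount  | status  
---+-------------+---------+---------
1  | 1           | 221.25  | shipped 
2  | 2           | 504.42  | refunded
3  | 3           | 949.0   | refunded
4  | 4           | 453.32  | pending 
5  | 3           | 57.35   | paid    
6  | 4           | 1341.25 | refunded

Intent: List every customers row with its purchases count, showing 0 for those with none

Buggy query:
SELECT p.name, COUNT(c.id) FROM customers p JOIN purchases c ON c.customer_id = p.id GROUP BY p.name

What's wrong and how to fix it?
Bug: An inner join excludes parents with zero children

Fix: Use LEFT JOIN so parents without children still appear (COUNT(c.id) gives 0)

Corrected query:
SELECT p.name, COUNT(c.id) FROM customers p LEFT JOIN purchases c ON c.customer_id = p.id GROUP BY p.name

Result:
name  | COUNT(c.id)
------+------------
Alice | 1          
Bob   | 1          
Eve   | 0          
Frank | 2          
Grace | 2          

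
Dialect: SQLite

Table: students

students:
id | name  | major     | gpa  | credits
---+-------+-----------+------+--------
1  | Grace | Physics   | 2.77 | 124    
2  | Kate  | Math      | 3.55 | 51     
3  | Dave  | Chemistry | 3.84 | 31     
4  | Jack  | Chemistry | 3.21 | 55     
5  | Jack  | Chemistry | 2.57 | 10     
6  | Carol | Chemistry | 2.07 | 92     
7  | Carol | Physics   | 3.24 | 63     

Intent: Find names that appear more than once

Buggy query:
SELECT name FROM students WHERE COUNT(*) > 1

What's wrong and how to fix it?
Bug: COUNT(*) is an aggregate and cannot be used in WHERE

Fix: Group first, then use HAVING for the count condition

Corrected query:
SELECT name FROM students GROUP BY name HAVING COUNT(*) > 1

Result:
name 
-----
Carol
Jack 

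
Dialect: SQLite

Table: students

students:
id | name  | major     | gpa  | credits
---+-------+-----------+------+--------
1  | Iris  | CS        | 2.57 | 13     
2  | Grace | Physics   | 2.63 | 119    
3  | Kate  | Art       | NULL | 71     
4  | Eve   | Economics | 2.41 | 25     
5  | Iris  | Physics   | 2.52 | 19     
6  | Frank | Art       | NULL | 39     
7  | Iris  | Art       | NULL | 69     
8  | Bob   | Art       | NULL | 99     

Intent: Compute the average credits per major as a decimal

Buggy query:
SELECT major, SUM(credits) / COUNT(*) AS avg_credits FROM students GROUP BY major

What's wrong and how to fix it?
Bug: SUM(credits) and COUNT(*) are both integers; the division truncates the fractional part

Fix: Cast one side to REAL so the division keeps the fractional part

Corrected query:
SELECT major, SUM(credits) * 1.0 / COUNT(*) AS avg_credits FROM students GROUP BY major

Result:
major     | avg_credits
----------+------------
Art       | 69.5       
CS        | 13         
Economics | 25         
Physics   | 69         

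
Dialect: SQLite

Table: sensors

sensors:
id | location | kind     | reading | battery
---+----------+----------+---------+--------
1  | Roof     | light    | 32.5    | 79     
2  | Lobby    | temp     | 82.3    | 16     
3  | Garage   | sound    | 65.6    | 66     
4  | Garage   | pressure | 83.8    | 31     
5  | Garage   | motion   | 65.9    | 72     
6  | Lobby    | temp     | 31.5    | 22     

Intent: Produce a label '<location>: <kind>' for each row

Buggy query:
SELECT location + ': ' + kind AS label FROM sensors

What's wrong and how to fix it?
Bug: '+' is numeric addition; on text columns SQLite converts them to 0 instead of concatenating

Fix: Replace + with || to concatenate text

Corrected query:
SELECT location || ': ' || kind AS label FROM sensors

Result:
label           
----------------
Roof: light     
Lobby: temp     
Garage: sound   
Garage: pressure
Garage: motion  
Lobby: temp     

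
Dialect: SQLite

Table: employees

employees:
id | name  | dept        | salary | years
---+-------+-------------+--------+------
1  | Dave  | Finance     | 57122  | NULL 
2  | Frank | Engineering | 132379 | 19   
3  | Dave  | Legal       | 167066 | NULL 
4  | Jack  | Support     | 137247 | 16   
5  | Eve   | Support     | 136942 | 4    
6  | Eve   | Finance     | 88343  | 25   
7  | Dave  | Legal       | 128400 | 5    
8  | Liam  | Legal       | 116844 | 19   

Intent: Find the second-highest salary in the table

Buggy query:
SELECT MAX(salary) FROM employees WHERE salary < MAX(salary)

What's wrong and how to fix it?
Bug: The inner MAX is an aggregate inside WHERE, which is not allowed

Fix: Compute the overall MAX in a subquery, then take MAX of rows below it

Corrected query:
SELECT MAX(salary) FROM employees WHERE salary < (SELECT MAX(salary) FROM employees)

Result:
MAX(salary)
-----------
137247     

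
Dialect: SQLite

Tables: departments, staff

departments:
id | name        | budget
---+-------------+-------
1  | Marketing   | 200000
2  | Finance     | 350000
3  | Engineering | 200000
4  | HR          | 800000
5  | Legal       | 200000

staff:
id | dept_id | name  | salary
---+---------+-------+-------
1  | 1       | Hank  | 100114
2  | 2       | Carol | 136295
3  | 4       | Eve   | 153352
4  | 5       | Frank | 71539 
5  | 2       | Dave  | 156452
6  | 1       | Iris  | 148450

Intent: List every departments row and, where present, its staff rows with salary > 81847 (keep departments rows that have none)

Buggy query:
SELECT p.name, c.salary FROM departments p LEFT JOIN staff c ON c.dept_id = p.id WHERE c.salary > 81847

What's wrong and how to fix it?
Bug: Filtering c.salary in WHERE discards the NULL rows produced by LEFT JOIN, turning it into an inner join

Fix: Move the right-table condition into the ON clause so unmatched parents are kept

Corrected query:
SELECT p.name, c.salary FROM departments p LEFT JOIN staff c ON c.dept_id = p.id AND c.salary > 81847

Result:
name        | salary
------------+-------
Marketing   | 100114
Marketing   | 148450
Finance     | 136295
Finance     | 156452
Engineering | NULL  
HR          | 153352
Legal       | NULL  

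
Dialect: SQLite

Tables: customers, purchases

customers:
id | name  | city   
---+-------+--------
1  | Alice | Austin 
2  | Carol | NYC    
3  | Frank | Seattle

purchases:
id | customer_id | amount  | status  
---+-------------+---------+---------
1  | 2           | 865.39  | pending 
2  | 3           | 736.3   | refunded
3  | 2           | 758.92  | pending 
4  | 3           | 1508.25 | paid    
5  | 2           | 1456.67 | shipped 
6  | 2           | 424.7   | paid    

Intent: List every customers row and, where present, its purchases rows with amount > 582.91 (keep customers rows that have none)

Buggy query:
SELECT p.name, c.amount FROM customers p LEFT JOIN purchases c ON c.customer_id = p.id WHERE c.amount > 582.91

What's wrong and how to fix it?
Bug: A WHERE condition on the right-hand table after LEFT JOIN drops unmatched parents

Fix: Move the right-table condition into the ON clause so unmatched parents are kept

Corrected query:
SELECT p.name, c.amount FROM customers p LEFT JOIN purchases c ON c.customer_id = p.id AND c.amount > 582.91

Result:
name  | amount 
------+--------
Alice | NULL   
Carol | 758.92 
Carol | 865.39 
Carol | 1456.67
Frank | 736.3  
Frank | 1508.25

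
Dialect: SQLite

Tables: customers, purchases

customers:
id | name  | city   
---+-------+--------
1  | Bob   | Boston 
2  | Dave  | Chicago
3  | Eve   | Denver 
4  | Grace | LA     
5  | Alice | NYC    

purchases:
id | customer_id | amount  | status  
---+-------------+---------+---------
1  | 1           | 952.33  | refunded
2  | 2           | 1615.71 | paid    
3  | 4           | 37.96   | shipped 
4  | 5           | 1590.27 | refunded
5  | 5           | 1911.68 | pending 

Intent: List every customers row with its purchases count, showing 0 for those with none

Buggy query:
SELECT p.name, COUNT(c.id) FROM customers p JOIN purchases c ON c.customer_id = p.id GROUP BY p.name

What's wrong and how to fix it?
Bug: An inner join excludes parents with zero children

Fix: Switch to LEFT JOIN to retain unmatched parent rows

Corrected query:
SELECT p.name, COUNT(c.id) FROM customers p LEFT JOIN purchases c ON c.customer_id = p.id GROUP BY p.name

Result:
name  | COUNT(c.id)
------+------------
Alice | 2          
Bob   | 1          
Dave  | 1          
Eve   | 0          
Grace | 1          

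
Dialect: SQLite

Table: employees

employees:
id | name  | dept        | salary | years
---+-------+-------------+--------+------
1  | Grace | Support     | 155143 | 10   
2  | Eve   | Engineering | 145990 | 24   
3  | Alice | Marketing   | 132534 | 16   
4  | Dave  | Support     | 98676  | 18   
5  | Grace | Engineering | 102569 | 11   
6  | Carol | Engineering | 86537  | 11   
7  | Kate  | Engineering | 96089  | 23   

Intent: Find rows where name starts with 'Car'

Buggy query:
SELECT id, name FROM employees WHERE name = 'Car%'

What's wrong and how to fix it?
Bug: '=' compares the literal string including the % character; pattern matching needs LIKE

Fix: Use LIKE for wildcard pattern matching

Corrected query:
SELECT id, name FROM employees WHERE name LIKE 'Car%'

Result:
id | name 
---+------
6  | Carol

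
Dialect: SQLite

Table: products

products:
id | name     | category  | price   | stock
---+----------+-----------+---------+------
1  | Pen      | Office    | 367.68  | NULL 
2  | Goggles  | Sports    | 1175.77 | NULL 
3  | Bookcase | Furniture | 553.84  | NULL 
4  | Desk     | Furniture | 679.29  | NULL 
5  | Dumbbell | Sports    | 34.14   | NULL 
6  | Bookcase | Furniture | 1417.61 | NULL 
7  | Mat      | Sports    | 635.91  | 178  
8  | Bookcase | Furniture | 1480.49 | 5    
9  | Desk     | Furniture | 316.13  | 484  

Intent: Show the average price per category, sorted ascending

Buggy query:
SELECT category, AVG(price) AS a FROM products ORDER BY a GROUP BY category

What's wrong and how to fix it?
Bug: GROUP BY must precede ORDER BY

Fix: Reorder: SELECT … FROM … GROUP BY … ORDER BY …

Corrected query:
SELECT category, AVG(price) AS a FROM products GROUP BY category ORDER BY a

Result:
category  | a         
----------+-----------
Office    | 367.68    
Sports    | 615.273333
Furniture | 889.472   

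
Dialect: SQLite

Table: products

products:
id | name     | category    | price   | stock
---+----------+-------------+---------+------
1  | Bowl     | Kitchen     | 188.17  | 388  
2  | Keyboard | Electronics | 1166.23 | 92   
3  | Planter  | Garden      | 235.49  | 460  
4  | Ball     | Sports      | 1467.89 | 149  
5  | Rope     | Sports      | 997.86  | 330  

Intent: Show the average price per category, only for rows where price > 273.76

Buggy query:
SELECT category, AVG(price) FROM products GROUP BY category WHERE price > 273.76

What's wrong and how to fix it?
Bug: Row-level WHERE must come before GROUP BY in the clause order

Fix: Move the WHERE clause before GROUP BY

Corrected query:
SELECT category, AVG(price) FROM products WHERE price > 273.76 GROUP BY category

Result:
category    | AVG(price)
------------+-----------
Electronics | 1166.23   
Sports      | 1232.875  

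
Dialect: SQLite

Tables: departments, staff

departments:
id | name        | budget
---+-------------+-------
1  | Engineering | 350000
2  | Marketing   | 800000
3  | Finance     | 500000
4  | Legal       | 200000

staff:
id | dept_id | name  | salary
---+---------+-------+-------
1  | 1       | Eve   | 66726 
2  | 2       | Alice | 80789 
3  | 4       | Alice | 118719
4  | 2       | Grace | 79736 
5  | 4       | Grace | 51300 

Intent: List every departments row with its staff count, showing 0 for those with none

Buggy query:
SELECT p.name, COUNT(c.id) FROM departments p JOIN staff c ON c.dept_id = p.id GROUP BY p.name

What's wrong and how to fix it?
Bug: INNER JOIN drops departments rows that have no matching staff rows

Fix: Switch to LEFT JOIN to retain unmatched parent rows

Corrected query:
SELECT p.name, COUNT(c.id) FROM departments p LEFT JOIN staff c ON c.dept_id = p.id GROUP BY p.name

Result:
name        | COUNT(c.id)
------------+------------
Engineering | 1          
Finance     | 0          
Legal       | 2          
Marketing   | 2          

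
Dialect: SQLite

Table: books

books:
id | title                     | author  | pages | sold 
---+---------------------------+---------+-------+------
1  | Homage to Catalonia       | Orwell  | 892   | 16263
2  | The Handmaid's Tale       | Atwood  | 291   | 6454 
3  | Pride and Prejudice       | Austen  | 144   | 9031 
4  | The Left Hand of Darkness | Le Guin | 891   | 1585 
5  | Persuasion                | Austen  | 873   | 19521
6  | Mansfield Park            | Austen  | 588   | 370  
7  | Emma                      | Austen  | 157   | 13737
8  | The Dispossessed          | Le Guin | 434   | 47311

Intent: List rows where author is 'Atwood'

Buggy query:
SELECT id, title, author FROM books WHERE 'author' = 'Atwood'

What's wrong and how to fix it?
Bug: 'author' in single quotes is a string literal, not the column; the comparison is literal-vs-literal and never true

Fix: Reference the column as author without single quotes

Corrected query:
SELECT id, title, author FROM books WHERE author = 'Atwood'

Result:
id | title               | author
---+---------------------+-------
2  | The Handmaid's Tale | Atwood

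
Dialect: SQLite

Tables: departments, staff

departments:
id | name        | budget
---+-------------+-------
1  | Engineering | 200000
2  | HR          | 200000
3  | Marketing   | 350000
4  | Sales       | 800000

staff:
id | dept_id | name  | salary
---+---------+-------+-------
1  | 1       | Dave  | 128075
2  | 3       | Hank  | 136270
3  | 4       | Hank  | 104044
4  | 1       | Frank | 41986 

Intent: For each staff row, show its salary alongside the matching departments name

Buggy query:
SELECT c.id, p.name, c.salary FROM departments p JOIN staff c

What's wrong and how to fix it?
Bug: Missing join condition: each staff row is matched to all departments rows instead of just its own

Fix: Add ON c.dept_id = p.id to the JOIN

Corrected query:
SELECT c.id, p.name, c.salary FROM departments p JOIN staff c ON c.dept_id = p.id

Result:
id | name        | salary
---+-------------+-------
1  | Engineering | 128075
2  | Marketing   | 136270
3  | Sales       | 104044
4  | Engineering | 41986 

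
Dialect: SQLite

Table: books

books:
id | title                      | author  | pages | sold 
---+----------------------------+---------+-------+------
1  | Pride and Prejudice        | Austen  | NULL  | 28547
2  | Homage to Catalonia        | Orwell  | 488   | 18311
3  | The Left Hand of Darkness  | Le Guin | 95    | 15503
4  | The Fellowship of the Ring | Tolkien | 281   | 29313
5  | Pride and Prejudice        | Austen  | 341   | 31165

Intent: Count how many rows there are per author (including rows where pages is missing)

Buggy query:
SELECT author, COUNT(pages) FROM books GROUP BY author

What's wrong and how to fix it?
Bug: COUNT(column) counts non-NULL values only; rows with NULL pages aren't counted

Fix: Replace COUNT(pages) with COUNT(*)

Corrected query:
SELECT author, COUNT(*) FROM books GROUP BY author

Result:
author  | COUNT(*)
--------+---------
Austen  | 2       
Le Guin | 1       
Orwell  | 1       
Tolkien | 1       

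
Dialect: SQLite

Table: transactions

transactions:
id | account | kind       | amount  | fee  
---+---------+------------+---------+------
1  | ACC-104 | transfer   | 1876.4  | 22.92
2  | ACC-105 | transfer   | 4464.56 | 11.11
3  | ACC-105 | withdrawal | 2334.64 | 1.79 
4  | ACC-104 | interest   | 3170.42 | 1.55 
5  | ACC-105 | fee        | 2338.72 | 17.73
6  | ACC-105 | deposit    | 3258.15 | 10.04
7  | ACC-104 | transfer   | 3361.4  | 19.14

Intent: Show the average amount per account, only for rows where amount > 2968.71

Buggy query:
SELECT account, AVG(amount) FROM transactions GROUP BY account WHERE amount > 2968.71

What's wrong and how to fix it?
Bug: Row-level WHERE must come before GROUP BY in the clause order

Fix: Place WHERE between FROM and GROUP BY

Corrected query:
SELECT account, AVG(amount) FROM transactions WHERE amount > 2968.71 GROUP BY account

Result:
account | AVG(amount)
--------+------------
ACC-104 | 3265.91    
ACC-105 | 3861.355   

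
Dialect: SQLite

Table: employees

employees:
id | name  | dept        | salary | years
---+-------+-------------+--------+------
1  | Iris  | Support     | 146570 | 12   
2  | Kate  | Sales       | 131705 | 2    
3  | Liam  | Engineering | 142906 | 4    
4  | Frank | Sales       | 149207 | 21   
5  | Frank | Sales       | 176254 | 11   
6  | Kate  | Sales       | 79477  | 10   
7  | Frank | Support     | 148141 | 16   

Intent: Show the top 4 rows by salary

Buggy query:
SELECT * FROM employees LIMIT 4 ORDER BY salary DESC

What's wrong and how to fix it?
Bug: ORDER BY cannot follow LIMIT; LIMIT is the final clause

Fix: Sort with ORDER BY, then apply LIMIT

Corrected query:
SELECT * FROM employees ORDER BY salary DESC LIMIT 4

Result:
id | name  | dept    | salary | years
---+-------+---------+--------+------
5  | Frank | Sales   | 176254 | 11   
4  | Frank | Sales   | 149207 | 21   
7  | Frank | Support | 148141 | 16   
1  | Iris  | Support | 146570 | 12   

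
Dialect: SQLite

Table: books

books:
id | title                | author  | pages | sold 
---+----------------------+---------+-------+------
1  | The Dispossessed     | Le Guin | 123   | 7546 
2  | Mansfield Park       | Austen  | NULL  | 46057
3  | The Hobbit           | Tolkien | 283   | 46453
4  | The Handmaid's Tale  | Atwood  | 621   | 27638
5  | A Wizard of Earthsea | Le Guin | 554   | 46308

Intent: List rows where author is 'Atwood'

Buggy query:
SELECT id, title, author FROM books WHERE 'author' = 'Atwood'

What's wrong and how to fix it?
Bug: Single quotes denote string literals in SQL; the column name is being compared as a constant string

Fix: Reference the column as author without single quotes

Corrected query:
SELECT id, title, author FROM books WHERE author = 'Atwood'

Result:
id | title               | author
---+---------------------+-------
4  | The Handmaid's Tale | Atwood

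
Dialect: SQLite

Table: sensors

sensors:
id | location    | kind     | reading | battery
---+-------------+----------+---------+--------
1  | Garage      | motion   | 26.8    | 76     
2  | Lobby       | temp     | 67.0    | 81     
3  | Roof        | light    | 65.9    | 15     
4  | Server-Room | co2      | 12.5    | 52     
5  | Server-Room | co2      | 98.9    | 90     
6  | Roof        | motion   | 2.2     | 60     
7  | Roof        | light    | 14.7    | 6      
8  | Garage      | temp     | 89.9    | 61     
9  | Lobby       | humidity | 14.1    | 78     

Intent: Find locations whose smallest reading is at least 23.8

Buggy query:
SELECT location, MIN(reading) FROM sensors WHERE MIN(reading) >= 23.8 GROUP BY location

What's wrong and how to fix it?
Bug: Aggregates like MIN are computed per group after WHERE runs

Fix: Use HAVING for the per-group MIN condition

Corrected query:
SELECT location, MIN(reading) FROM sensors GROUP BY location HAVING MIN(reading) >= 23.8

Result:
location | MIN(reading)
---------+-------------
Garage   | 26.8        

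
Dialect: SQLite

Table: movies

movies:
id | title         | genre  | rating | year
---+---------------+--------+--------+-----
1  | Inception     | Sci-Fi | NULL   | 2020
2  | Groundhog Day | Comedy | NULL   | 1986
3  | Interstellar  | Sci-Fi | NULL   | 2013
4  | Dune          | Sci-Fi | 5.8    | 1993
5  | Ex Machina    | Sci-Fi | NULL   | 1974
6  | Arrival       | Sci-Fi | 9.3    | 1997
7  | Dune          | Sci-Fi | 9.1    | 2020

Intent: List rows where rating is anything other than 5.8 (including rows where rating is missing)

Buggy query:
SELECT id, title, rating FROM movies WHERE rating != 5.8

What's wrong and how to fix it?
Bug: Inequality against NULL is unknown, not true; rows with NULL are dropped

Fix: Add an explicit OR rating IS NULL to include the missing-value rows

Corrected query:
SELECT id, title, rating FROM movies WHERE rating != 5.8 OR rating IS NULL

Result:
id | title         | rating
---+---------------+-------
1  | Inception     | NULL  
2  | Groundhog Day | NULL  
3  | Interstellar  | NULL  
5  | Ex Machina    | NULL  
6  | Arrival       | 9.3   
7  | Dune          | 9.1   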